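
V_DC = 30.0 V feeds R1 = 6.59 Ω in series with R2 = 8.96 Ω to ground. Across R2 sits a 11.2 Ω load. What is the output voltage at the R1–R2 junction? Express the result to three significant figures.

The load sits in parallel with R2, giving an effective lower resistance R2' = R2·R_L/(R2+R_L) = 4.978 Ω.
Then V_out = V_DC · R2'/(R1 + R2') = 30.0 × 4.978/11.57 = 12.91 V.

V_out ≈ 12.9 V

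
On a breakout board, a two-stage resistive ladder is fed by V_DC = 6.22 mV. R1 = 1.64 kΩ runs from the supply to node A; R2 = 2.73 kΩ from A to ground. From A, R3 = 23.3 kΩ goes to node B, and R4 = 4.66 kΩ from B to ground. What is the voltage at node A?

V_A ≈ 3.75 mV

Looking into the second stage from A: R3 + R4 = 27.96 kΩ appears in parallel with R2.
R2 ‖ (R3+R4) = 2.487 kΩ.
First divider: V_A = V_DC · 2.487/(1.64 + 2.487) = 3.748 mV.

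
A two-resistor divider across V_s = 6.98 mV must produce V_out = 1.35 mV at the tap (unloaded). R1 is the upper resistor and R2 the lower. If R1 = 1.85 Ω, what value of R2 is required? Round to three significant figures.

The divider ratio is R2/(R1+R2) = 1.35/6.98 = 0.1934.
Rearranging, R2 = R1·k/(1−k) = 1.85 × 0.2398 = 0.4436 Ω.

R2 ≈ 0.444 Ω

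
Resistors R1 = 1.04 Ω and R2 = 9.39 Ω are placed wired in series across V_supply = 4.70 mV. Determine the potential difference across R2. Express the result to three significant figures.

ΣR = 1.04 + 9.39 = 10.43 Ω.
By the voltage-divider rule, V = 4.70 × 9.390/10.43 = 4.231 mV.

V ≈ 4.23 mV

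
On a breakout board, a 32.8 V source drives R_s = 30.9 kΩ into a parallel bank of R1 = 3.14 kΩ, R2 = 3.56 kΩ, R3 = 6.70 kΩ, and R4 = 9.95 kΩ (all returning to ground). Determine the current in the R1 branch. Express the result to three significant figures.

I ≈ 0.384 mA

Parallel bank: R_p = 1/(1/3.14 + 1/3.56 + 1/6.70 + 1/9.95) = 1.178 kΩ.
V_A by voltage divider: V_A = 32.8 × 1.178/(30.9 + 1.178) = 1.204 V.
I(R1) = V_A / R1 = 1.204/3.14 = 0.3835 mA.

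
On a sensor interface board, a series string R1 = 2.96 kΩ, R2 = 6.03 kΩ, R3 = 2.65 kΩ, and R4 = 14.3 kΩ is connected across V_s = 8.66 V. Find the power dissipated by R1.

The common current is I = 8.66/25.94 = 0.3338 mA.
P = I²R = 0.1115 × 2.96 = 0.3299 mW.

P ≈ 0.330 mW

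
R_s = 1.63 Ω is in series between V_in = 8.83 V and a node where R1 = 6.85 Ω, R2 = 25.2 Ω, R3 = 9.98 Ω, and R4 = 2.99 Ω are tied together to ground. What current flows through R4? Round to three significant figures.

Equivalent of the parallel group: R_p = 1.612 Ω.
Node voltage V_A = V_in · R_p/(R_s + R_p) = 8.83 × 0.4972 = 4.391 V.
Branch current I = V_A/R4 = 4.391/2.99 = 1.468 A.

I ≈ 1.47 A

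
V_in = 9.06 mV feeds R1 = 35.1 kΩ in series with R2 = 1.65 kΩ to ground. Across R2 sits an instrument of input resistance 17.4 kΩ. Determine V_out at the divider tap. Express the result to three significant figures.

R2 ‖ R_L = (1.65 × 17.4)/(1.65 + 17.4) = 1.507 kΩ.
Voltage divider with the loaded lower leg: V_out = 9.06 × 1.507/(35.1 + 1.507) = 9.06 × 0.04117 = 0.3730 mV.

V_out ≈ 0.373 mV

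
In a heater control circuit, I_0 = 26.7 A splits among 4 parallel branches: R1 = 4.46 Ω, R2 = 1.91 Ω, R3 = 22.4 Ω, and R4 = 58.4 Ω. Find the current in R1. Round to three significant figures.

ΣG = 1/4.46 + 1/1.91 + 1/22.4 + 1/58.4 = 0.8095.
R1 takes the fraction G_k/ΣG = 0.2242/0.8095 = 0.2770, so I = 26.7 × 0.2770 = 7.395 A.

I ≈ 7.39 A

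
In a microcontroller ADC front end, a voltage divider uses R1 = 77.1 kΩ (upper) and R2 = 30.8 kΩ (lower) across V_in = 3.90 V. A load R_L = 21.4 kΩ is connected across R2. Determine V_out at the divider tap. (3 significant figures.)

V_out ≈ 0.549 V

First combine the lower leg with the load: R2 ‖ R_L = 12.63 kΩ.
Then V_out = V_in · R2'/(R1 + R2') = 3.90 × 12.63/89.73 = 0.5488 V.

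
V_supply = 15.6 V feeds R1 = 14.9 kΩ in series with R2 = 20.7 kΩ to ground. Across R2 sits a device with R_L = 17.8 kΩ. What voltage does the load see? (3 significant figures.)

V_out ≈ 6.10 V

First combine the lower leg with the load: R2 ‖ R_L = 9.570 kΩ.
Voltage divider with the loaded lower leg: V_out = 15.6 × 9.570/(14.9 + 9.570) = 15.6 × 0.3911 = 6.101 V.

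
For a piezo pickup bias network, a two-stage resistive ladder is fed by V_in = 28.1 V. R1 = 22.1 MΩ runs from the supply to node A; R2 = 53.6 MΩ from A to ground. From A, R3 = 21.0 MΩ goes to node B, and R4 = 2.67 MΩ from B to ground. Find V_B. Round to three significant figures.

Node A sees R2 in parallel with the series input of stage 2, R3 + R4 = 23.67 MΩ.
Effective lower resistance at A: R2 ‖ 23.67 = 16.42 MΩ.
So V_A = 28.1 × 0.4263 = 11.98 V.
V_B = V_A × 0.1128 = 1.351 V.

V_B ≈ 1.35 V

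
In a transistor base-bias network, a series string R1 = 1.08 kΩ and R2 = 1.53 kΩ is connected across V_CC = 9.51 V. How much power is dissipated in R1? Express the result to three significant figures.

ΣR = 2.610 kΩ → I = 9.51/2.610 = 3.644 mA.
P(R1) = I²·R1 = (3.644)² × 1.08 = 14.34 mW.

P ≈ 14.3 mW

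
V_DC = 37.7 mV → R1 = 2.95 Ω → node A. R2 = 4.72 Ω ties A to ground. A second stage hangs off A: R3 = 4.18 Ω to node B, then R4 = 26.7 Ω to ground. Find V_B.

Node A sees R2 in parallel with the series input of stage 2, R3 + R4 = 30.88 Ω.
Effective lower resistance at A: R2 ‖ 30.88 = 4.094 Ω.
First divider: V_A = V_DC · 4.094/(2.95 + 4.094) = 21.91 mV.
Then the unloaded second divider: V_B = V_A × R4/(R3+R4) = 21.91 × 0.8646 = 18.95 mV.

V_B ≈ 18.9 mV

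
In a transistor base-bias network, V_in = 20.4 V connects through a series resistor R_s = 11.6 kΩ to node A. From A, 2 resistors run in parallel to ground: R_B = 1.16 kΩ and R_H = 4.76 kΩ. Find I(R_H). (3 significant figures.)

I ≈ 0.319 mA

Combine the parallel branches: R_p = (1/1.16 + 1/4.76)⁻¹ = 0.9327 kΩ.
V_A by voltage divider: V_A = 20.4 × 0.9327/(11.6 + 0.9327) = 1.518 V.
Branch current I = V_A/R_H = 1.518/4.76 = 0.3189 mA.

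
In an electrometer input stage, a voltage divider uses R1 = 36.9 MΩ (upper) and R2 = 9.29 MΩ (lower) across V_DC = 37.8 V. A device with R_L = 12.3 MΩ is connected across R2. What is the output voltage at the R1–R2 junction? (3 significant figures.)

V_out ≈ 4.74 V

First combine the lower leg with the load: R2 ‖ R_L = 5.293 MΩ.
Voltage divider with the loaded lower leg: V_out = 37.8 × 5.293/(36.9 + 5.293) = 37.8 × 0.1254 = 4.742 V.
(Unloaded it would be 7.60 V; the load pulls it down.)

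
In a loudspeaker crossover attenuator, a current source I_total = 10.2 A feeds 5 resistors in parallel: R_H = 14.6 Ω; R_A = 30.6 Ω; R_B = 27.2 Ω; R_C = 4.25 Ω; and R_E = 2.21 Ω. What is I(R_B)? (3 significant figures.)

Conductances: ΣG = 1/14.6 + 1/30.6 + 1/27.2 + 1/4.25 + 1/2.21 = 0.8257 (1/Ω).
R_B takes the fraction G_k/ΣG = 0.03676/0.8257 = 0.04452, so I = 10.2 × 0.04452 = 0.4541 A.

I ≈ 0.454 A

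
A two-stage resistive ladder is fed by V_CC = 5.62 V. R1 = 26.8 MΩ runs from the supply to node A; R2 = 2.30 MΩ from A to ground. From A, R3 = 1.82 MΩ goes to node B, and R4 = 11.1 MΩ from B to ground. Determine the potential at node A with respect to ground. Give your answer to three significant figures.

V_A ≈ 0.382 V

Looking into the second stage from A: R3 + R4 = 12.92 MΩ appears in parallel with R2.
R2 ‖ (R3+R4) = 1.952 MΩ.
So V_A = 5.62 × 0.06790 = 0.3816 V.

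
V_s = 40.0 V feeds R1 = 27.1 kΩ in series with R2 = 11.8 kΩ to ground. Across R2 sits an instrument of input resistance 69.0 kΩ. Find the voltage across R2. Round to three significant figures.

V_out ≈ 10.8 V

R2 ‖ R_L = (11.8 × 69.0)/(11.8 + 69.0) = 10.08 kΩ.
Voltage divider with the loaded lower leg: V_out = 40.0 × 10.08/(27.1 + 10.08) = 40.0 × 0.2710 = 10.84 V.
(Unloaded it would be 12.1 V; the load pulls it down.)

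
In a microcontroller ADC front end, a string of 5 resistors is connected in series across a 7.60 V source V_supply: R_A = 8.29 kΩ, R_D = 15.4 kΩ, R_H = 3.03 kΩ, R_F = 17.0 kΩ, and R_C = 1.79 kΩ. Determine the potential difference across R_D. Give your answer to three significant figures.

V ≈ 2.57 V

ΣR = 8.29 + 15.4 + 3.03 + 17.0 + 1.79 = 45.51 kΩ.
By the voltage-divider rule, V = 7.60 × 15.40/45.51 = 2.572 V.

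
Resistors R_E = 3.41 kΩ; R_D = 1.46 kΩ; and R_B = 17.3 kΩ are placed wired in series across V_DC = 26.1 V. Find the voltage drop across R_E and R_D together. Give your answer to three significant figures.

V ≈ 5.73 V

Series total: ΣR = 3.41 + 1.46 + 17.3 = 22.17 kΩ.
R_{R_E..R_D} = 3.41 + 1.46 = 4.870 kΩ.
By the voltage-divider rule, V = 26.1 × 4.870/22.17 = 5.733 V.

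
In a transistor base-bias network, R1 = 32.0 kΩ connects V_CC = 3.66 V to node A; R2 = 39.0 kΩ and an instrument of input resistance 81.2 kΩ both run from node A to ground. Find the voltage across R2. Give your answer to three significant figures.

First combine the lower leg with the load: R2 ‖ R_L = 26.35 kΩ.
Voltage divider with the loaded lower leg: V_out = 3.66 × 26.35/(32.0 + 26.35) = 3.66 × 0.4515 = 1.653 V.
(Unloaded it would be 2.01 V; the load pulls it down.)

V_out ≈ 1.65 V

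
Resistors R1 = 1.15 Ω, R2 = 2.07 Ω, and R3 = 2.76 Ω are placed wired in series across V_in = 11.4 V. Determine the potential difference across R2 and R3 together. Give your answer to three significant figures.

V ≈ 9.21 V

ΣR = 1.15 + 2.07 + 2.76 = 5.980 Ω.
R_{R2..R3} = 2.07 + 2.76 = 4.830 Ω.
V = V_in · R/ΣR = 11.4 × 0.8077 = 9.208 V.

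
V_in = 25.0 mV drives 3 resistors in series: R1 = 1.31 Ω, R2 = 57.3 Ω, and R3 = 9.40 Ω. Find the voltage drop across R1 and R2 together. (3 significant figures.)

Series total: ΣR = 1.31 + 57.3 + 9.40 = 68.01 Ω.
R_{R1..R2} = 1.31 + 57.3 = 58.61 Ω.
Voltage divider: V = V_in · (58.61 / 68.01) = 25.0 × 0.8618 = 21.54 mV.

V ≈ 21.5 mV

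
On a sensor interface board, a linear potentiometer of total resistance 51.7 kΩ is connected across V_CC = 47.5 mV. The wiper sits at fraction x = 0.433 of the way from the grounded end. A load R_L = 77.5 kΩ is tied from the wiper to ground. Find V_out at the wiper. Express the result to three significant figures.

Lower segment x·R_p = 22.39 kΩ; upper segment (1−x)·R_p = 29.31 kΩ.
Lower segment in parallel with the load: 22.39 ‖ 77.5 = 17.37 kΩ.
Then V_out = V_CC · 17.37/(29.31 + 17.37) = 17.67 mV.
(Unloaded: V_out = x·V_CC = 20.6 mV.)

V_out ≈ 17.7 mV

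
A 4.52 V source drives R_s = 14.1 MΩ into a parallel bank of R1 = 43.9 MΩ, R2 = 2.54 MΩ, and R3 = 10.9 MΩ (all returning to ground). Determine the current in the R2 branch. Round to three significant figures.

I ≈ 0.218 µA

Combine the parallel branches: R_p = (1/43.9 + 1/2.54 + 1/10.9)⁻¹ = 1.968 MΩ.
V_A = 4.52 × 1.968/16.07 = 0.5535 V.
Branch current I = V_A/R2 = 0.5535/2.54 = 0.2179 µA.
(Equivalently: I_total = 0.2813 µA, then current-divider fraction G_k/ΣG = 0.7747.)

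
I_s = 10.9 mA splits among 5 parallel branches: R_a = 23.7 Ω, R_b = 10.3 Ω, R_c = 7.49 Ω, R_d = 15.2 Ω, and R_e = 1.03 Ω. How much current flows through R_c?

ΣG = 1/23.7 + 1/10.3 + 1/7.49 + 1/15.2 + 1/1.03 = 1.309.
R_c takes the fraction G_k/ΣG = 0.1335/1.309 = 0.1020, so I = 10.9 × 0.1020 = 1.111 mA.

I ≈ 1.11 mA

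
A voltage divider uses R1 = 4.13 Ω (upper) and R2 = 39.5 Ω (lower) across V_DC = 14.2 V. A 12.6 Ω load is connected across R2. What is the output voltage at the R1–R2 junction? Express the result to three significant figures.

The load sits in parallel with R2, giving an effective lower resistance R2' = R2·R_L/(R2+R_L) = 9.553 Ω.
Then V_out = V_DC · R2'/(R1 + R2') = 14.2 × 9.553/13.68 = 9.914 V.

V_out ≈ 9.91 V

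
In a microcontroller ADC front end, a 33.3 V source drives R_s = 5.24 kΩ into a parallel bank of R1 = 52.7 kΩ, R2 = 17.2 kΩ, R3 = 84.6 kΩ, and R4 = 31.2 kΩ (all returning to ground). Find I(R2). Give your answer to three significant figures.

I ≈ 1.18 mA

Parallel bank: R_p = 1/(1/52.7 + 1/17.2 + 1/84.6 + 1/31.2) = 8.265 kΩ.
V_A by voltage divider: V_A = 33.3 × 8.265/(5.24 + 8.265) = 20.38 V.
I(R2) = V_A / R2 = 20.38/17.2 = 1.185 mA.
(Check via current divider: I_total = 2.466 mA; share G_k/ΣG = 0.4805 → same result.)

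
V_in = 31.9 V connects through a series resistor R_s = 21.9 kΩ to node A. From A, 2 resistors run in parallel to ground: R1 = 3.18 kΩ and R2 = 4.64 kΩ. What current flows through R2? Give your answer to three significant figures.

Equivalent of the parallel group: R_p = 1.887 kΩ.
Node voltage V_A = V_in · R_p/(R_s + R_p) = 31.9 × 0.07932 = 2.530 V.
I(R2) = V_A / R2 = 2.530/4.64 = 0.5453 mA.
(Check via current divider: I_total = 1.341 mA; share G_k/ΣG = 0.4066 → same result.)

I ≈ 0.545 mA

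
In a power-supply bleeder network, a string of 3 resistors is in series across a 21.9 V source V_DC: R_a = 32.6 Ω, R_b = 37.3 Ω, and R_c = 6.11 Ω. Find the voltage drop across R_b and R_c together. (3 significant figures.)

Total series resistance ΣR = 32.6 + 37.3 + 6.11 = 76.01 Ω.
R_{R_b..R_c} = 37.3 + 6.11 = 43.41 Ω.
By the voltage-divider rule, V = 21.9 × 43.41/76.01 = 12.51 V.

V ≈ 12.5 V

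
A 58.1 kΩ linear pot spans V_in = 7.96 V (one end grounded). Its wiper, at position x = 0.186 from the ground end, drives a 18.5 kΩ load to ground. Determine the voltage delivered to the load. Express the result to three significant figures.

Split the track: R_lower = x·R_p = 10.81 kΩ, R_upper = (1−x)·R_p = 47.29 kΩ.
(x·R_p) ‖ R_L = 6.822 kΩ.
V_out = 7.96 × 6.822/(47.29 + 6.822) = 1.003 V.
(Unloaded: V_out = x·V_in = 1.48 V.)

V_out ≈ 1.00 V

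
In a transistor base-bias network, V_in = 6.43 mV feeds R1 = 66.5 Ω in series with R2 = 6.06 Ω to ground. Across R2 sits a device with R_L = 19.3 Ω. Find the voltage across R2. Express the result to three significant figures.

First combine the lower leg with the load: R2 ‖ R_L = 4.612 Ω.
Then V_out = V_in · R2'/(R1 + R2') = 6.43 × 4.612/71.11 = 0.4170 mV.
(Unloaded it would be 0.537 mV; the load pulls it down.)

V_out ≈ 0.417 mV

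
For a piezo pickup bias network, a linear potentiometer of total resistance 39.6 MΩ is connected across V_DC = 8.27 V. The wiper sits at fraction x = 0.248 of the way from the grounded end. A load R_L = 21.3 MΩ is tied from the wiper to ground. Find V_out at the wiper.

Lower segment x·R_p = 9.821 MΩ; upper segment (1−x)·R_p = 29.78 MΩ.
Lower segment in parallel with the load: 9.821 ‖ 21.3 = 6.722 MΩ.
Loaded-divider output: V_out = 8.27 × 0.1842 = 1.523 V.
(Unloaded: V_out = x·V_DC = 2.05 V.)

V_out ≈ 1.52 V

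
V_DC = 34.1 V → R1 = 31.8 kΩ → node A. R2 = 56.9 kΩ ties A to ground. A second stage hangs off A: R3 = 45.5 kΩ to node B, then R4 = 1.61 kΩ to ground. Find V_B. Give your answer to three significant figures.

Looking into the second stage from A: R3 + R4 = 47.11 kΩ appears in parallel with R2.
R2 ‖ (R3+R4) = 25.77 kΩ.
First divider: V_A = V_DC · 25.77/(31.8 + 25.77) = 15.26 V.
V_B = V_A × 0.03418 = 0.5217 V.

V_B ≈ 0.522 V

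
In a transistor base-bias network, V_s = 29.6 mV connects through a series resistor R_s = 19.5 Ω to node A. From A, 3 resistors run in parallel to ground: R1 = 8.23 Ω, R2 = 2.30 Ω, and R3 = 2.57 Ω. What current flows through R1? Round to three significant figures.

I ≈ 0.185 mA

Combine the parallel branches: R_p = (1/8.23 + 1/2.30 + 1/2.57)⁻¹ = 1.058 Ω.
Node voltage V_A = V_s · R_p/(R_s + R_p) = 29.6 × 0.05145 = 1.523 mV.
Branch current I = V_A/R1 = 1.523/8.23 = 0.1851 mA.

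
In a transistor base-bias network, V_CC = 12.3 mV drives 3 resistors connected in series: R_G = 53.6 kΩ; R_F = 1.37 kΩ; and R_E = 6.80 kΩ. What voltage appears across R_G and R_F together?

V ≈ 10.9 mV

Total series resistance ΣR = 53.6 + 1.37 + 6.80 = 61.77 kΩ.
R_{R_G..R_F} = 53.6 + 1.37 = 54.97 kΩ.
By the voltage-divider rule, V = 12.3 × 54.97/61.77 = 10.95 mV.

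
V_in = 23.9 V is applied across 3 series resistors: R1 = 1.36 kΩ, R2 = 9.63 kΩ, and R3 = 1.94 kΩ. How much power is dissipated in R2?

ΣR = 12.93 kΩ → I = 23.9/12.93 = 1.848 mA.
P = I²R = 3.417 × 9.63 = 32.90 mW.

P ≈ 32.9 mW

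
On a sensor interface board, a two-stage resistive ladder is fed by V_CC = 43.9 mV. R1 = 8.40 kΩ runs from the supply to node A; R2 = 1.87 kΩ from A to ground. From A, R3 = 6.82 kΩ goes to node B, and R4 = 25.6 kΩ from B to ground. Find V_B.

Looking into the second stage from A: R3 + R4 = 32.42 kΩ appears in parallel with R2.
R2 ‖ (R3+R4) = 1.768 kΩ.
First divider: V_A = V_CC · 1.768/(8.40 + 1.768) = 7.633 mV.
V_B = V_A × 0.7896 = 6.028 mV.

V_B ≈ 6.03 mV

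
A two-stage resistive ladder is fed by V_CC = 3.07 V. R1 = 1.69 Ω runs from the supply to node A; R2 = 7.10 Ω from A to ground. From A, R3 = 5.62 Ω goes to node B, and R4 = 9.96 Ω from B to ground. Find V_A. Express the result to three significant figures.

Node A sees R2 in parallel with the series input of stage 2, R3 + R4 = 15.58 Ω.
Effective lower resistance at A: R2 ‖ 15.58 = 4.877 Ω.
V_A = 3.07 × 4.877/(1.69 + 4.877) = 2.280 V.

V_A ≈ 2.28 V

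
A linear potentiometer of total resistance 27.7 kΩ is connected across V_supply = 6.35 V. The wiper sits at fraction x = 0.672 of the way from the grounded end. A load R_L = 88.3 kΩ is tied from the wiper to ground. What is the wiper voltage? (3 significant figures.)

V_out ≈ 3.99 V

Lower segment x·R_p = 18.61 kΩ; upper segment (1−x)·R_p = 9.086 kΩ.
Lower segment in parallel with the load: 18.61 ‖ 88.3 = 15.37 kΩ.
V_out = 6.35 × 15.37/(9.086 + 15.37) = 3.991 V.
(Unloaded: V_out = x·V_supply = 4.27 V.)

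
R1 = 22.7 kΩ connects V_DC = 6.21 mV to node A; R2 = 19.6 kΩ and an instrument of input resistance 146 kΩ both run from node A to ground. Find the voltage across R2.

First combine the lower leg with the load: R2 ‖ R_L = 17.28 kΩ.
Voltage divider with the loaded lower leg: V_out = 6.21 × 17.28/(22.7 + 17.28) = 6.21 × 0.4322 = 2.684 mV.

V_out ≈ 2.68 mV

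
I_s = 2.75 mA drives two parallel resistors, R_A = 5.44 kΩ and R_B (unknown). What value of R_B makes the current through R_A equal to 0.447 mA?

R_B ≈ 1.06 kΩ

Two-branch current divider: I_A = I_s · R_B/(R_A + R_B).
With f = 0.1625, R_B = R_A · f/(1−f) = 5.44 × 0.1941 = 1.056 kΩ.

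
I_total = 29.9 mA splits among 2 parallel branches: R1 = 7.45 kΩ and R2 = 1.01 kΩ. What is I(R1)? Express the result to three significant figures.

For two parallel branches, I_k = I_total · (other R)/(sum of R).
I(R1) = 29.9 × 1.01/(7.45 + 1.01) = 29.9 × 0.1194 = 3.570 mA.

I ≈ 3.57 mA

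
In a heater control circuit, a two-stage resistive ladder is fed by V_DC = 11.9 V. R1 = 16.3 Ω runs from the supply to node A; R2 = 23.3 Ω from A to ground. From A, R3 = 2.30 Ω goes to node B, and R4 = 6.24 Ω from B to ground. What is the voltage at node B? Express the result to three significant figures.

V_B ≈ 2.41 V

The second stage (R3 + R4 = 8.540 Ω) loads node A in parallel with R2.
Effective lower resistance at A: R2 ‖ 8.540 = 6.249 Ω.
So V_A = 11.9 × 0.2771 = 3.298 V.
Stage 2 is unloaded, so V_B = V_A · R4/(R3+R4) = 3.298 × 6.24/8.540 = 2.410 V.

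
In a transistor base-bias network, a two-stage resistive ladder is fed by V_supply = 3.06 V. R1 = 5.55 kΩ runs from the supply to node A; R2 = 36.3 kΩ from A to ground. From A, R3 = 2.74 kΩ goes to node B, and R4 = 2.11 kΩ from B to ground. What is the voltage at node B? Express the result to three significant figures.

The second stage (R3 + R4 = 4.850 kΩ) loads node A in parallel with R2.
R2 ‖ (R3+R4) = 4.278 kΩ.
V_A = 3.06 × 4.278/(5.55 + 4.278) = 1.332 V.
Then the unloaded second divider: V_B = V_A × R4/(R3+R4) = 1.332 × 0.4351 = 0.5795 V.

V_B ≈ 0.580 V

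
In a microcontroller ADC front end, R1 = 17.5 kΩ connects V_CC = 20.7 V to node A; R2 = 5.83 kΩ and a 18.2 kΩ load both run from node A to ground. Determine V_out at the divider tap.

V_out ≈ 4.17 V

First combine the lower leg with the load: R2 ‖ R_L = 4.416 kΩ.
Then V_out = V_CC · R2'/(R1 + R2') = 20.7 × 4.416/21.92 = 4.171 V.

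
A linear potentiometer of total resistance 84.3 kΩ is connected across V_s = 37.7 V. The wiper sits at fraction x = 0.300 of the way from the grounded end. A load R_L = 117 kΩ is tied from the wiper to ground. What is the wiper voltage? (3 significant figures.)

The pot divides into 59.01 kΩ above the wiper and 25.29 kΩ below.
Lower segment in parallel with the load: 25.29 ‖ 117 = 20.80 kΩ.
Loaded-divider output: V_out = 37.7 × 0.2606 = 9.824 V.
(Unloaded: V_out = x·V_s = 11.3 V.)

V_out ≈ 9.82 V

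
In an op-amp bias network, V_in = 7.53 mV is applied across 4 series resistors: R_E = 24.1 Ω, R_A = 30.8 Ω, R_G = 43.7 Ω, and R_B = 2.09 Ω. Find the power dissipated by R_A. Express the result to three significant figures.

Series current I = V_in/ΣR = 7.53/100.7 = 0.07478 mA.
P(R_A) = I²·R_A = (0.07478)² × 30.8 = 0.1723 µW.

P ≈ 0.172 µW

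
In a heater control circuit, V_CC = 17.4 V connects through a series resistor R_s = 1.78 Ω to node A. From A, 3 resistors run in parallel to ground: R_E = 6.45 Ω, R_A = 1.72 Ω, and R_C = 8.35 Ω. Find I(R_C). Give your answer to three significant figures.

Parallel bank: R_p = 1/(1/6.45 + 1/1.72 + 1/8.35) = 1.168 Ω.
V_A = 17.4 × 1.168/2.948 = 6.894 V.
Branch current I = V_A/R_C = 6.894/8.35 = 0.8256 A.
(Equivalently: I_total = 5.902 A, then current-divider fraction G_k/ΣG = 0.1399.)

I ≈ 0.826 A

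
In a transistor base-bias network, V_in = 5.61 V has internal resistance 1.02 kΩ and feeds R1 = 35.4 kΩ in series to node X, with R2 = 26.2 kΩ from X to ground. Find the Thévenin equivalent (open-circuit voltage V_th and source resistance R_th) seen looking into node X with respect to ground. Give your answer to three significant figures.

V_th ≈ 2.35 V, R_th ≈ 15.2 kΩ

R1' = 1.02 + 35.4 = 36.42 kΩ (source resistance + R1).
V_th is the unloaded tap voltage: V_in · R2/(R1'+R2) = 5.61 × 0.4184 = 2.347 V.
Looking into X with the source shorted: R_th = R1'·R2/(R1'+R2) = 36.42 × 26.2/62.62 = 15.24 kΩ.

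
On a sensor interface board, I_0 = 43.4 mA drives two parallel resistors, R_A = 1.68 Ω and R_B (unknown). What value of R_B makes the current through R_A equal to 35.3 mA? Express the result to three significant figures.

R_B ≈ 7.32 Ω

Two-branch current divider: I_A = I_0 · R_B/(R_A + R_B).
35.3/43.4 = R_B/(R_A + R_B) → R_B = R_A · (0.8134)/(1 − 0.8134) = 1.68 × 4.358 = 7.321 Ω.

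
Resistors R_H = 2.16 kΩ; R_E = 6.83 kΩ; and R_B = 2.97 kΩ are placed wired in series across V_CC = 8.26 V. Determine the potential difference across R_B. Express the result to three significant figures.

V ≈ 2.05 V

Series total: ΣR = 2.16 + 6.83 + 2.97 = 11.96 kΩ.
By the voltage-divider rule, V = 8.26 × 2.970/11.96 = 2.051 V.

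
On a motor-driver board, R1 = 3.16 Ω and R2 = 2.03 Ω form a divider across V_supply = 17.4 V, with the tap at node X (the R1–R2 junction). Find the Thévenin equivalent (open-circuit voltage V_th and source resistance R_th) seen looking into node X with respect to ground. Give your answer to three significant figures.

V_th ≈ 6.81 V, R_th ≈ 1.24 Ω

V_th is the unloaded tap voltage: V_supply · R2/(R1+R2) = 17.4 × 0.3911 = 6.806 V.
With V_supply suppressed (replaced by a short), R_th = R1 ‖ R2 = (3.160 × 2.03)/(3.160 + 2.03) = 1.236 Ω.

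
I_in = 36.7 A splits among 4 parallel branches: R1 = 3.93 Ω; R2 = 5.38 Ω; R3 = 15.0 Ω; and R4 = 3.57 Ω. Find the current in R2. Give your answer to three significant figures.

I ≈ 8.67 A

Total conductance ΣG = 1/3.93 + 1/5.38 + 1/15.0 + 1/3.57 = 0.7871 (units of 1/Ω).
R2 takes the fraction G_k/ΣG = 0.1859/0.7871 = 0.2361, so I = 36.7 × 0.2361 = 8.667 A.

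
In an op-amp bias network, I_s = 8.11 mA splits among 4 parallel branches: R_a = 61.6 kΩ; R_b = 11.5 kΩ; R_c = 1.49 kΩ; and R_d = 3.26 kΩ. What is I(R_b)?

I ≈ 0.652 mA

Total conductance ΣG = 1/61.6 + 1/11.5 + 1/1.49 + 1/3.26 = 1.081 (units of 1/kΩ).
Current divider: I(R_b) = I_s · G_k/ΣG = 8.11 × (0.08696/1.081) = 8.11 × 0.08043 = 0.6523 mA.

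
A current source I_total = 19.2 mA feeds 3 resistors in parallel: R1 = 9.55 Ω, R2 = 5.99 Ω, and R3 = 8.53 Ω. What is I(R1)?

Conductances: ΣG = 1/9.55 + 1/5.99 + 1/8.53 = 0.3889 (1/Ω).
By the current-divider rule, I = I_total · G_k/ΣG = 19.2 × 0.2693 = 5.170 mA.

I ≈ 5.17 mA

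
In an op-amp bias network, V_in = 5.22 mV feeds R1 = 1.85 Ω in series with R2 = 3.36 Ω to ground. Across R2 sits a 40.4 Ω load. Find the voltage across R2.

The load sits in parallel with R2, giving an effective lower resistance R2' = R2·R_L/(R2+R_L) = 3.102 Ω.
Now apply the divider: V_out = 5.22 × 0.6264 = 3.270 mV.
(Unloaded it would be 3.37 mV; the load pulls it down.)

V_out ≈ 3.27 mV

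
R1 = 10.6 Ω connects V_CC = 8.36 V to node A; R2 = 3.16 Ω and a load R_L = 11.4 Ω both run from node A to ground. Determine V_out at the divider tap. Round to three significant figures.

V_out ≈ 1.58 V

First combine the lower leg with the load: R2 ‖ R_L = 2.474 Ω.
Then V_out = V_CC · R2'/(R1 + R2') = 8.36 × 2.474/13.07 = 1.582 V.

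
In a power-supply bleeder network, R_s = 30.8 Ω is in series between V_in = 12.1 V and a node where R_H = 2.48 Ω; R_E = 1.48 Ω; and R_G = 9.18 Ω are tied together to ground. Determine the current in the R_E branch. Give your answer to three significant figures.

I ≈ 0.218 A

Equivalent of the parallel group: R_p = 0.8419 Ω.
V_A by voltage divider: V_A = 12.1 × 0.8419/(30.8 + 0.8419) = 0.3219 V.
I(R_E) = V_A / R_E = 0.3219/1.48 = 0.2175 A.
(Equivalently: I_total = 0.3824 A, then current-divider fraction G_k/ΣG = 0.5688.)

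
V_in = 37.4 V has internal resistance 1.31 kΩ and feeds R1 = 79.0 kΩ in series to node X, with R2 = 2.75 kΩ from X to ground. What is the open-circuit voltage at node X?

V_th ≈ 1.24 V

R1' = 1.31 + 79.0 = 80.31 kΩ (source resistance + R1).
With X open, the divider is unloaded: V_th = 37.4 × 2.75/83.06 = 1.238 V.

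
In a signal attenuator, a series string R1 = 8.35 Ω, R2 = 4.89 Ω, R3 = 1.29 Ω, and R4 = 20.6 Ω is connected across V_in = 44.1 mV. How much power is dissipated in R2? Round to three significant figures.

P ≈ 7.71 µW

ΣR = 35.13 Ω → I = 44.1/35.13 = 1.255 mA.
V(R2) = I·R = 6.139 mV; P = V·I = 6.139 × 1.255 = 7.706 µW.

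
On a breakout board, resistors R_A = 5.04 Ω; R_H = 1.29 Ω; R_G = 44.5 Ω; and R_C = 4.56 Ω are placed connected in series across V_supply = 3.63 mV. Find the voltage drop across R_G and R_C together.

Total series resistance ΣR = 5.04 + 1.29 + 44.5 + 4.56 = 55.39 Ω.
R_{R_G..R_C} = 44.5 + 4.56 = 49.06 Ω.
Voltage divider: V = V_supply · (49.06 / 55.39) = 3.63 × 0.8857 = 3.215 mV.

V ≈ 3.22 mV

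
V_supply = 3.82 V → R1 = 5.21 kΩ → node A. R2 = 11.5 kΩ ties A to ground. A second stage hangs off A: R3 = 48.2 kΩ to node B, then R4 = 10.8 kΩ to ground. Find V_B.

V_B ≈ 0.454 V

The second stage (R3 + R4 = 59.00 kΩ) loads node A in parallel with R2.
R2 ‖ (R3+R4) = 9.624 kΩ.
V_A = 3.82 × 9.624/(5.21 + 9.624) = 2.478 V.
Then the unloaded second divider: V_B = V_A × R4/(R3+R4) = 2.478 × 0.1831 = 0.4537 V.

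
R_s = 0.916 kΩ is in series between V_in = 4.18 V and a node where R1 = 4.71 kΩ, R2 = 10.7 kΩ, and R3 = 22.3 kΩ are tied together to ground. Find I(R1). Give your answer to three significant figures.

Combine the parallel branches: R_p = (1/4.71 + 1/10.7 + 1/22.3)⁻¹ = 2.852 kΩ.
Node voltage V_A = V_in · R_p/(R_s + R_p) = 4.18 × 0.7569 = 3.164 V.
I(R1) = V_A / R1 = 3.164/4.71 = 0.6717 mA.

I ≈ 0.672 mA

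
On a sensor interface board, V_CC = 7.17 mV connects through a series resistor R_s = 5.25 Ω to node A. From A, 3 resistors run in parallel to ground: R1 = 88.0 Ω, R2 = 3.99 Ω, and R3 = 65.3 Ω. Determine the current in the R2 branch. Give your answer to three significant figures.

I ≈ 0.732 mA

Parallel bank: R_p = 1/(1/88.0 + 1/3.99 + 1/65.3) = 3.606 Ω.
V_A by voltage divider: V_A = 7.17 × 3.606/(5.25 + 3.606) = 2.920 mV.
I(R2) = V_A / R2 = 2.920/3.99 = 0.7317 mA.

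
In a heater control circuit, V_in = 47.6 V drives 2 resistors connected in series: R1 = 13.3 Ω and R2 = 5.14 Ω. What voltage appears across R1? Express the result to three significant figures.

V ≈ 34.3 V

Total series resistance ΣR = 13.3 + 5.14 = 18.44 Ω.
By the voltage-divider rule, V = 47.6 × 13.30/18.44 = 34.33 V.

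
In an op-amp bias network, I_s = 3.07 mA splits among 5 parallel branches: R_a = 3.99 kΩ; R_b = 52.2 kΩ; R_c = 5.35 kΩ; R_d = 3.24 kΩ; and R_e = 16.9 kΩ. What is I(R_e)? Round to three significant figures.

I ≈ 0.220 mA

Total conductance ΣG = 1/3.99 + 1/52.2 + 1/5.35 + 1/3.24 + 1/16.9 = 0.8245 (units of 1/kΩ).
R_e takes the fraction G_k/ΣG = 0.05917/0.8245 = 0.07177, so I = 3.07 × 0.07177 = 0.2203 mA.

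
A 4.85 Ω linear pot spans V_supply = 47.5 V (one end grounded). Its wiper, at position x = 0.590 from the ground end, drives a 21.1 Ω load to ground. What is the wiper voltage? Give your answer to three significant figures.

V_out ≈ 26.5 V

The pot divides into 1.988 Ω above the wiper and 2.861 Ω below.
R_L loads the lower segment: effective lower R = 2.520 Ω.
Then V_out = V_supply · 2.520/(1.988 + 2.520) = 26.55 V.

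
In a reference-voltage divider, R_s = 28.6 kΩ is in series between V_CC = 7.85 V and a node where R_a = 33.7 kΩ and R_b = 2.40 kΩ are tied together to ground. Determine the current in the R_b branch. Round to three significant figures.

I ≈ 0.238 mA

Combine the parallel branches: R_p = (1/33.7 + 1/2.40)⁻¹ = 2.240 kΩ.
V_A by voltage divider: V_A = 7.85 × 2.240/(28.6 + 2.240) = 0.5703 V.
I(R_b) = V_A / R_b = 0.5703/2.40 = 0.2376 mA.
(Equivalently: I_total = 0.2545 mA, then current-divider fraction G_k/ΣG = 0.9335.)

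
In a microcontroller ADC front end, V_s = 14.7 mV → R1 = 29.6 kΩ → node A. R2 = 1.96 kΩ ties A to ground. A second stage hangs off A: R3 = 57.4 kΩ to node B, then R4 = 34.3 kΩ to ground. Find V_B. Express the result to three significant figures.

Looking into the second stage from A: R3 + R4 = 91.70 kΩ appears in parallel with R2.
R2 ‖ (R3+R4) = 1.919 kΩ.
V_A = 14.7 × 1.919/(29.6 + 1.919) = 0.8950 mV.
Then the unloaded second divider: V_B = V_A × R4/(R3+R4) = 0.8950 × 0.3740 = 0.3348 mV.

V_B ≈ 0.335 mV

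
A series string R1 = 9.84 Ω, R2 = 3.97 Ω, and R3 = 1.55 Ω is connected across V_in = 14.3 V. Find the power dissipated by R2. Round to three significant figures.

P ≈ 3.44 W

ΣR = 15.36 Ω → I = 14.3/15.36 = 0.9310 A.
P(R2) = I²·R2 = (0.9310)² × 3.97 = 3.441 W.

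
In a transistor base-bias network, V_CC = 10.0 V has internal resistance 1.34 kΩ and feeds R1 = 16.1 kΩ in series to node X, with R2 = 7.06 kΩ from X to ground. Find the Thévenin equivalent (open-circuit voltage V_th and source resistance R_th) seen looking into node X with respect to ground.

V_th ≈ 2.88 V, R_th ≈ 5.03 kΩ

R1' = 1.34 + 16.1 = 17.44 kΩ (source resistance + R1).
With X open, the divider is unloaded: V_th = 10.0 × 7.06/24.50 = 2.882 V.
With V_CC suppressed (replaced by a short), R_th = R1' ‖ R2 = (17.44 × 7.06)/(17.44 + 7.06) = 5.026 kΩ.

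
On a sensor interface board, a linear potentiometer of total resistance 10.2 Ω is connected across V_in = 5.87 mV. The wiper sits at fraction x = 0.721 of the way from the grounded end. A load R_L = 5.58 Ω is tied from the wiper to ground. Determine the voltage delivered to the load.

The pot divides into 2.846 Ω above the wiper and 7.354 Ω below.
(x·R_p) ‖ R_L = 3.173 Ω.
Loaded-divider output: V_out = 5.87 × 0.5272 = 3.094 mV.

V_out ≈ 3.09 mV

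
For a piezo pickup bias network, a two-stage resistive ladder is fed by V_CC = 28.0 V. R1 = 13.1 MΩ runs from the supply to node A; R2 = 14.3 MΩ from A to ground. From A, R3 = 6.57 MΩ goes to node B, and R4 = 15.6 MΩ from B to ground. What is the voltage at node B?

Node A sees R2 in parallel with the series input of stage 2, R3 + R4 = 22.17 MΩ.
Effective lower resistance at A: R2 ‖ 22.17 = 8.693 MΩ.
V_A = 28.0 × 8.693/(13.1 + 8.693) = 11.17 V.
V_B = V_A × 0.7037 = 7.859 V.

V_B ≈ 7.86 V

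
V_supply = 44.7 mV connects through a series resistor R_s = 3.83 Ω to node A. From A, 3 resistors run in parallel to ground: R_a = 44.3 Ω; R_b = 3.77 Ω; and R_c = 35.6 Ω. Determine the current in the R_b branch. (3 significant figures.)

I ≈ 5.37 mA

Equivalent of the parallel group: R_p = 3.165 Ω.
V_A by voltage divider: V_A = 44.7 × 3.165/(3.83 + 3.165) = 20.23 mV.
Branch current I = V_A/R_b = 20.23/3.77 = 5.365 mA.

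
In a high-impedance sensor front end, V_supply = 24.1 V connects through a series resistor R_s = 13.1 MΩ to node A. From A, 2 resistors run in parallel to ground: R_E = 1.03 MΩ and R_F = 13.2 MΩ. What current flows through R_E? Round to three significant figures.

I ≈ 1.59 µA

Combine the parallel branches: R_p = (1/1.03 + 1/13.2)⁻¹ = 0.9554 MΩ.
V_A = 24.1 × 0.9554/14.06 = 1.638 V.
I(R_E) = V_A / R_E = 1.638/1.03 = 1.591 µA.
(Equivalently: I_total = 1.715 µA, then current-divider fraction G_k/ΣG = 0.9276.)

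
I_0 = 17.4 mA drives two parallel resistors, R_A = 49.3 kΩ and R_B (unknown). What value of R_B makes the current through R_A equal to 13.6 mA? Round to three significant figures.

R_B ≈ 176 kΩ

Two-branch current divider: I_A = I_0 · R_B/(R_A + R_B).
With f = 0.7816, R_B = R_A · f/(1−f) = 49.3 × 3.579 = 176.4 kΩ.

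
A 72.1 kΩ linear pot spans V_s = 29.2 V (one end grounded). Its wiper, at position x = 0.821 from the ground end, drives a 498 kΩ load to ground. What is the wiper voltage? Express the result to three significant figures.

Split the track: R_lower = x·R_p = 59.19 kΩ, R_upper = (1−x)·R_p = 12.91 kΩ.
R_L loads the lower segment: effective lower R = 52.91 kΩ.
Loaded-divider output: V_out = 29.2 × 0.8039 = 23.47 V.

V_out ≈ 23.5 V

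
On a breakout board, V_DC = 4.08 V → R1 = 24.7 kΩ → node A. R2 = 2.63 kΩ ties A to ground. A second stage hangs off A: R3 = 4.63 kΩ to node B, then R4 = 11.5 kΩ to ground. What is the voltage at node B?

V_B ≈ 0.244 V

The second stage (R3 + R4 = 16.13 kΩ) loads node A in parallel with R2.
R2 ‖ (R3+R4) = 2.261 kΩ.
So V_A = 4.08 × 0.08387 = 0.3422 V.
Then the unloaded second divider: V_B = V_A × R4/(R3+R4) = 0.3422 × 0.7130 = 0.2440 V.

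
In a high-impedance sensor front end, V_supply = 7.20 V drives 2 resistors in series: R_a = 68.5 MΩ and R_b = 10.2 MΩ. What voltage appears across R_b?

Total series resistance ΣR = 68.5 + 10.2 = 78.70 MΩ.
By the voltage-divider rule, V = 7.20 × 10.20/78.70 = 0.9332 V.

V ≈ 0.933 V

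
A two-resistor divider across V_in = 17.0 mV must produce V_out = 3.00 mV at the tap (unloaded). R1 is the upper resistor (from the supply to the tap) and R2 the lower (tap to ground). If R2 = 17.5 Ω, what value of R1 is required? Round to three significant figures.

Required fraction k = V_out/V_in = 0.1765.
So R1 = R2 · (V_in/V_out − 1) = 17.5 × (17.0/3.00 − 1) = 17.5 × 4.667 = 81.67 Ω.

R1 ≈ 81.7 Ω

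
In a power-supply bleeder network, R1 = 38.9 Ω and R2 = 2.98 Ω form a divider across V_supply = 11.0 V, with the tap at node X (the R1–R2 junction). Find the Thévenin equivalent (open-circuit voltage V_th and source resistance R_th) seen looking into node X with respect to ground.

V_th is the unloaded tap voltage: V_supply · R2/(R1+R2) = 11.0 × 0.07116 = 0.7827 V.
Zeroing V_supply shorts the top of R1 to ground, so R_th = R1 ‖ R2 = 2.768 Ω.

V_th ≈ 0.783 V, R_th ≈ 2.77 Ω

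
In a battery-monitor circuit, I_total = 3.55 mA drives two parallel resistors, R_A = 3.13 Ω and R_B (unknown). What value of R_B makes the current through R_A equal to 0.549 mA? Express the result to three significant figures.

R_B ≈ 0.573 Ω

Two-branch current divider: I_A = I_total · R_B/(R_A + R_B).
With f = 0.1546, R_B = R_A · f/(1−f) = 3.13 × 0.1829 = 0.5726 Ω.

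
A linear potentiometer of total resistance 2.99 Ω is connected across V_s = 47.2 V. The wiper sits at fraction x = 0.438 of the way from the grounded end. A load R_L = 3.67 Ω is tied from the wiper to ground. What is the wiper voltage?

V_out ≈ 17.2 V

Split the track: R_lower = x·R_p = 1.310 Ω, R_upper = (1−x)·R_p = 1.680 Ω.
R_L loads the lower segment: effective lower R = 0.9652 Ω.
Then V_out = V_s · 0.9652/(1.680 + 0.9652) = 17.22 V.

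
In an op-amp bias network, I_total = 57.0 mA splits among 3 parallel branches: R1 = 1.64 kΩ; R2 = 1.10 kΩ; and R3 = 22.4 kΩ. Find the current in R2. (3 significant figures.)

Conductances: ΣG = 1/1.64 + 1/1.10 + 1/22.4 = 1.563 (1/kΩ).
Current divider: I(R2) = I_total · G_k/ΣG = 57.0 × (0.9091/1.563) = 57.0 × 0.5814 = 33.14 mA.

I ≈ 33.1 mA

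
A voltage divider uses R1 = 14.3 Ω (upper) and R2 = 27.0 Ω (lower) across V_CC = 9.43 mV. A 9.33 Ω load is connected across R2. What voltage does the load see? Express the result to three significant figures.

V_out ≈ 3.08 mV

First combine the lower leg with the load: R2 ‖ R_L = 6.934 Ω.
Voltage divider with the loaded lower leg: V_out = 9.43 × 6.934/(14.3 + 6.934) = 9.43 × 0.3265 = 3.079 mV.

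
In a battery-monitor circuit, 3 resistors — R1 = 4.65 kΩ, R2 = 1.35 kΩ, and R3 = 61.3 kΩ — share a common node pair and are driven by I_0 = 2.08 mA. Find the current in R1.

I ≈ 0.460 mA

ΣG = 1/4.65 + 1/1.35 + 1/61.3 = 0.9721.
Current divider: I(R1) = I_0 · G_k/ΣG = 2.08 × (0.2151/0.9721) = 2.08 × 0.2212 = 0.4601 mA.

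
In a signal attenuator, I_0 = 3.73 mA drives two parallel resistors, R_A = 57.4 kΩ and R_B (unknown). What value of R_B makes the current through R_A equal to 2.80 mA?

Two-branch current divider: I_A = I_0 · R_B/(R_A + R_B).
With f = 0.7507, R_B = R_A · f/(1−f) = 57.4 × 3.011 = 172.8 kΩ.

R_B ≈ 173 kΩ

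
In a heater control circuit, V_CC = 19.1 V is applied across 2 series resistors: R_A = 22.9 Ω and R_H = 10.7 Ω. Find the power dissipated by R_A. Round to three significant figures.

ΣR = 33.60 Ω → I = 19.1/33.60 = 0.5685 A.
P(R_A) = I²·R_A = (0.5685)² × 22.9 = 7.400 W.

P ≈ 7.40 W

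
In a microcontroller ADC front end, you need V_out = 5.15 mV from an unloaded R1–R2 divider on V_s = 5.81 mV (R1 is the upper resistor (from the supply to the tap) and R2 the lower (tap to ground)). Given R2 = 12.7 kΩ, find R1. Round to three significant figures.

R1 ≈ 1.63 kΩ

Required fraction k = V_out/V_s = 0.8864.
R1 = R2·(1/k − 1) = 12.7 × 0.1282 = 1.628 kΩ.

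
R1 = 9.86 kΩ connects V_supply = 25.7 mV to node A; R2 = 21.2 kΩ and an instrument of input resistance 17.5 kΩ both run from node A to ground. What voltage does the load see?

V_out ≈ 12.7 mV

The load sits in parallel with R2, giving an effective lower resistance R2' = R2·R_L/(R2+R_L) = 9.587 kΩ.
Voltage divider with the loaded lower leg: V_out = 25.7 × 9.587/(9.86 + 9.587) = 25.7 × 0.4930 = 12.67 mV.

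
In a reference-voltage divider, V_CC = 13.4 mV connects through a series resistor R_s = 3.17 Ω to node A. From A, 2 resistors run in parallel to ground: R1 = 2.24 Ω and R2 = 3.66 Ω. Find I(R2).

I ≈ 1.12 mA

Combine the parallel branches: R_p = (1/2.24 + 1/3.66)⁻¹ = 1.390 Ω.
Node voltage V_A = V_CC · R_p/(R_s + R_p) = 13.4 × 0.3048 = 4.084 mV.
Branch current I = V_A/R2 = 4.084/3.66 = 1.116 mA.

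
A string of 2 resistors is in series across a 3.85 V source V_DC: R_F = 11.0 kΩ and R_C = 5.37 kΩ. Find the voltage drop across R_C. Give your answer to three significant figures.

V ≈ 1.26 V

Series total: ΣR = 11.0 + 5.37 = 16.37 kΩ.
By the voltage-divider rule, V = 3.85 × 5.370/16.37 = 1.263 V.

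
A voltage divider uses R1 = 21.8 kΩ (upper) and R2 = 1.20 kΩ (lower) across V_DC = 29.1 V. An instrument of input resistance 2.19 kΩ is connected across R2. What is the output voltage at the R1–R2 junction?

V_out ≈ 0.999 V

First combine the lower leg with the load: R2 ‖ R_L = 0.7752 kΩ.
Now apply the divider: V_out = 29.1 × 0.03434 = 0.9993 V.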